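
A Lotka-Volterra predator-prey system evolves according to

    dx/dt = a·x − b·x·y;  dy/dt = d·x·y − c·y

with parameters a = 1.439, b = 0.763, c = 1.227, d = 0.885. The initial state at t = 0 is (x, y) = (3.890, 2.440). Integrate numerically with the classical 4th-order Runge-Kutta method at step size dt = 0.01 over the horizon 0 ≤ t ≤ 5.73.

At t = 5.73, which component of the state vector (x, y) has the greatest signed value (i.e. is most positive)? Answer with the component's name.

largest component: y

t=0.000: state=(3.890, 2.440)
step 1 (dt=0.01): k1=(-1.644, 5.406), k2=(-1.721, 5.448), k3=(-1.721, 5.448), k4=(-1.798, 5.489); state += dt/6·(k1+2k2+2k3+k4)
t=0.010: state=(3.873, 2.494)
t=0.020: state=(3.854, 2.550)
t=0.030: state=(3.834, 2.606)
continuing one RK4 step at a time; state shown every 20 steps (Δt=0.2):
t=0.200: state=(3.271, 3.627)
t=0.400: state=(2.305, 4.655)
t=0.600: state=(1.452, 5.058)
t=0.800: state=(0.903, 4.853)
t=1.000: state=(0.597, 4.324)
t=1.200: state=(0.431, 3.700)
t=1.400: state=(0.343, 3.097)
t=1.600: state=(0.297, 2.563)
t=1.800: state=(0.277, 2.109)
t=2.000: state=(0.276, 1.733)
t=2.200: state=(0.290, 1.425)
t=2.400: state=(0.317, 1.176)
t=2.600: state=(0.359, 0.977)
t=2.800: state=(0.418, 0.818)
t=3.000: state=(0.496, 0.694)
t=3.200: state=(0.600, 0.598)
t=3.400: state=(0.734, 0.526)
t=3.600: state=(0.907, 0.476)
t=3.800: state=(1.128, 0.445)
t=4.000: state=(1.407, 0.436)
t=4.200: state=(1.754, 0.451)
t=4.400: state=(2.177, 0.499)
t=4.600: state=(2.672, 0.599)
t=4.800: state=(3.210, 0.788)
t=5.000: state=(3.705, 1.139)
t=5.200: state=(3.976, 1.768)
t=5.400: state=(3.768, 2.768)
t=5.600: state=(3.004, 3.970)
t=5.730: state=(2.362, 4.610)
compare at T: x=2.362, y=4.610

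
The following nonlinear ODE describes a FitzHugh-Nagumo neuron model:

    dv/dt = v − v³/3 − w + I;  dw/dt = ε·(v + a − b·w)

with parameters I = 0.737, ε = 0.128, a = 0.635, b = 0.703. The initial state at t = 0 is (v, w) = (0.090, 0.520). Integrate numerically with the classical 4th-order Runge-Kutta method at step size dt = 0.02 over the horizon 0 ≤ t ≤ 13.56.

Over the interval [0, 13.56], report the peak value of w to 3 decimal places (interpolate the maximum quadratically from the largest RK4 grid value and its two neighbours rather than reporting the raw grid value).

max w = 1.665

t=0.000: state=(0.090, 0.520)
step 1 (dt=0.02): k1=(0.307, 0.046), k2=(0.309, 0.046), k3=(0.309, 0.046), k4=(0.312, 0.047); state += dt/6·(k1+2k2+2k3+k4)
t=0.020: state=(0.096, 0.521)
t=0.040: state=(0.102, 0.522)
t=0.060: state=(0.109, 0.523)
continuing one RK4 step at a time; state shown every 25 steps (Δt=0.5):
t=0.500: state=(0.280, 0.548)
t=1.000: state=(0.557, 0.589)
t=1.500: state=(0.913, 0.649)
t=2.000: state=(1.261, 0.729)
t=2.500: state=(1.488, 0.823)
t=3.000: state=(1.579, 0.923)
t=3.500: state=(1.588, 1.022)
t=4.000: state=(1.558, 1.115)
t=4.500: state=(1.511, 1.202)
t=5.000: state=(1.456, 1.282)
t=5.500: state=(1.395, 1.354)
t=6.000: state=(1.329, 1.420)
t=6.500: state=(1.258, 1.478)
t=7.000: state=(1.182, 1.529)
t=7.500: state=(1.097, 1.573)
t=8.000: state=(1.002, 1.609)
t=8.500: state=(0.890, 1.637)
t=9.000: state=(0.752, 1.656)
t=9.500: state=(0.573, 1.665)
t=10.000: state=(0.320, 1.660)
t=10.500: state=(-0.067, 1.635)
t=11.000: state=(-0.665, 1.581)
t=11.500: state=(-1.376, 1.487)
t=12.000: state=(-1.805, 1.360)
t=12.500: state=(-1.917, 1.222)
t=13.000: state=(-1.909, 1.088)
t=13.500: state=(-1.871, 0.962)
t=13.560: state=(-1.866, 0.947)
largest grid value and its neighbours: w(9.560)=1.66523, w(9.580)=1.66525, w(9.600)=1.66525
parabola through these three points peaks at t≈9.587 with w≈1.66525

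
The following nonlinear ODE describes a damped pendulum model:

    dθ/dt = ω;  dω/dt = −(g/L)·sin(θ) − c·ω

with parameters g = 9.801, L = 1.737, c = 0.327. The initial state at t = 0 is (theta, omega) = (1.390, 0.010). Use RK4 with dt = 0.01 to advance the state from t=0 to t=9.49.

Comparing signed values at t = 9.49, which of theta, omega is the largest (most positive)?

t=0.000: state=(1.390, 0.010)
step 1 (dt=0.01): k1=(0.010, -5.554), k2=(-0.018, -5.545), k3=(-0.018, -5.545), k4=(-0.045, -5.535); state += dt/6·(k1+2k2+2k3+k4)
t=0.010: state=(1.390, -0.045)
t=0.020: state=(1.389, -0.101)
t=0.030: state=(1.388, -0.156)
continuing one RK4 step at a time; state shown every 50 steps (Δt=0.5):
t=0.500: state=(0.760, -2.340)
t=1.000: state=(-0.525, -2.213)
t=1.500: state=(-1.069, 0.140)
t=2.000: state=(-0.465, 2.023)
t=2.500: state=(0.539, 1.538)
t=3.000: state=(0.811, -0.490)
t=3.500: state=(0.182, -1.733)
t=4.000: state=(-0.552, -0.887)
t=4.500: state=(-0.568, 0.782)
t=5.000: state=(0.044, 1.368)
t=5.500: state=(0.513, 0.327)
t=6.000: state=(0.339, -0.914)
t=6.500: state=(-0.191, -0.951)
t=7.000: state=(-0.424, 0.095)
t=7.500: state=(-0.143, 0.878)
t=8.000: state=(0.259, 0.544)
t=8.500: state=(0.304, -0.358)
t=9.000: state=(-0.004, -0.719)
t=9.490: state=(-0.259, -0.216)
compare at T: theta=-0.259, omega=-0.216

largest component: omega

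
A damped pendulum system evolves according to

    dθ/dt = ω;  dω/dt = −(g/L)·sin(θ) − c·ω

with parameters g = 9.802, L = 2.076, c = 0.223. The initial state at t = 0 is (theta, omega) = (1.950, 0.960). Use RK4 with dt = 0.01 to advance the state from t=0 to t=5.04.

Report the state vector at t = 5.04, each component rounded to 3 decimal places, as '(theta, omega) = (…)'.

t=0.000: state=(1.950, 0.960)
step 1 (dt=0.01): k1=(0.960, -4.600), k2=(0.937, -4.587), k3=(0.937, -4.587), k4=(0.914, -4.573); state += dt/6·(k1+2k2+2k3+k4)
t=0.010: state=(1.959, 0.914)
t=0.020: state=(1.968, 0.869)
t=0.030: state=(1.977, 0.823)
continuing one RK4 step at a time; state shown every 20 steps (Δt=0.2):
t=0.200: state=(2.053, 0.085)
t=0.400: state=(1.987, -0.745)
t=0.600: state=(1.754, -1.589)
t=0.800: state=(1.351, -2.437)
t=1.000: state=(0.789, -3.134)
t=1.200: state=(0.126, -3.400)
t=1.400: state=(-0.530, -3.062)
t=1.600: state=(-1.068, -2.265)
t=1.800: state=(-1.424, -1.291)
t=2.000: state=(-1.584, -0.313)
t=2.200: state=(-1.552, 0.624)
t=2.400: state=(-1.338, 1.513)
t=2.600: state=(-0.955, 2.287)
t=2.800: state=(-0.442, 2.779)
t=3.000: state=(0.125, 2.800)
t=3.200: state=(0.645, 2.326)
t=3.400: state=(1.034, 1.533)
t=3.600: state=(1.251, 0.621)
t=3.800: state=(1.283, -0.291)
t=4.000: state=(1.138, -1.146)
t=4.200: state=(0.833, -1.869)
t=4.400: state=(0.408, -2.325)
t=4.600: state=(-0.069, -2.377)
t=4.800: state=(-0.514, -2.003)
t=5.000: state=(-0.850, -1.327)
t=5.040: state=(-0.900, -1.171)

(theta, omega) = (-0.900, -1.171)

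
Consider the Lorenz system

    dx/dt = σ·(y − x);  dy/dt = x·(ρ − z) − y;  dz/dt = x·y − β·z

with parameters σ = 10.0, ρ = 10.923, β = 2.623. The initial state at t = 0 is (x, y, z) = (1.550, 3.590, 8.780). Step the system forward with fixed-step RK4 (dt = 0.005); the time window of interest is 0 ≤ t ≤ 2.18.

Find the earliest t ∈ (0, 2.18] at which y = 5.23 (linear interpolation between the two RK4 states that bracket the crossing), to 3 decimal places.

t=0.000: state=(1.550, 3.590, 8.780)
step 1 (dt=0.005): k1=(20.400, -0.268, -17.465), k2=(19.883, -0.088, -17.169), k3=(19.901, -0.093, -17.175), k4=(19.400, 0.087, -16.884); state += dt/6·(k1+2k2+2k3+k4)
t=0.005: state=(1.649, 3.590, 8.694)
t=0.010: state=(1.744, 3.591, 8.611)
t=0.015: state=(1.834, 3.594, 8.531)
continuing one RK4 step at a time; state shown every 20 steps (Δt=0.1):
t=0.100: state=(2.919, 3.896, 7.521)
t=0.200: state=(3.819, 4.717, 7.073)
t=0.245: state=(4.235, 5.189, 7.133)
next step: t=0.250: state=(4.283, 5.243, 7.151) — y has crossed 5.23
linear interpolation between t=0.245 (5.18888) and t=0.250 (5.24332) → t≈0.249

t = 0.249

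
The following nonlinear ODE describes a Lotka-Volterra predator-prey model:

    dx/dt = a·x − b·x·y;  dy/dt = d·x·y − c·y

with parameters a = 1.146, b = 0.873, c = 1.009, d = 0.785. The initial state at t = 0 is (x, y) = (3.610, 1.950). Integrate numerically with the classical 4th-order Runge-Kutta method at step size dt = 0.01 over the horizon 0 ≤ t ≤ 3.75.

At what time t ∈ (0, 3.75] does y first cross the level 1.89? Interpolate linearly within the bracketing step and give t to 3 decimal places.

t=0.000: state=(3.610, 1.950)
step 1 (dt=0.01): k1=(-2.008, 3.558), k2=(-2.059, 3.575), k3=(-2.059, 3.575), k4=(-2.109, 3.592); state += dt/6·(k1+2k2+2k3+k4)
t=0.010: state=(3.589, 1.986)
t=0.020: state=(3.568, 2.022)
t=0.030: state=(3.545, 2.058)
continuing one RK4 step at a time; state shown every 20 steps (Δt=0.2):
t=0.200: state=(3.028, 2.695)
t=0.400: state=(2.242, 3.334)
t=0.600: state=(1.524, 3.653)
t=0.800: state=(1.010, 3.632)
t=1.000: state=(0.687, 3.384)
t=1.200: state=(0.493, 3.030)
t=1.400: state=(0.378, 2.650)
t=1.600: state=(0.309, 2.284)
t=1.800: state=(0.268, 1.953)
t=1.840: state=(0.263, 1.891)
next step: t=1.850: state=(0.261, 1.876) — y has crossed 1.89
linear interpolation between t=1.840 (1.89125) and t=1.850 (1.87612) → t≈1.841

t = 1.841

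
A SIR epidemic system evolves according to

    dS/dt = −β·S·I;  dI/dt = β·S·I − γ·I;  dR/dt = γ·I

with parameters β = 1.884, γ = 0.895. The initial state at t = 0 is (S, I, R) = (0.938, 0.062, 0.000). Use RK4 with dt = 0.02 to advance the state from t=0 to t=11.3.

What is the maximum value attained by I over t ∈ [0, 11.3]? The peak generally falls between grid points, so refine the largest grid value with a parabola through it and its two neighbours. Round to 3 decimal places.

max I = 0.202

t=0.000: state=(0.938, 0.062, 0.000)
step 1 (dt=0.02): k1=(-0.110, 0.054, 0.055), k2=(-0.110, 0.054, 0.056), k3=(-0.110, 0.054, 0.056), k4=(-0.111, 0.055, 0.056); state += dt/6·(k1+2k2+2k3+k4)
t=0.020: state=(0.936, 0.063, 0.001)
t=0.040: state=(0.934, 0.064, 0.002)
t=0.060: state=(0.931, 0.065, 0.003)
continuing one RK4 step at a time; state shown every 25 steps (Δt=0.5):
t=0.500: state=(0.872, 0.093, 0.034)
t=1.000: state=(0.786, 0.130, 0.084)
t=1.500: state=(0.683, 0.166, 0.151)
t=2.000: state=(0.576, 0.192, 0.232)
t=2.500: state=(0.478, 0.202, 0.320)
t=3.000: state=(0.396, 0.194, 0.410)
t=3.500: state=(0.333, 0.175, 0.493)
t=4.000: state=(0.285, 0.149, 0.565)
t=4.500: state=(0.251, 0.123, 0.626)
t=5.000: state=(0.226, 0.098, 0.675)
t=5.500: state=(0.208, 0.077, 0.715)
t=6.000: state=(0.196, 0.060, 0.745)
t=6.500: state=(0.186, 0.046, 0.768)
t=7.000: state=(0.179, 0.035, 0.786)
t=7.500: state=(0.174, 0.026, 0.800)
t=8.000: state=(0.171, 0.020, 0.810)
t=8.500: state=(0.168, 0.015, 0.817)
t=9.000: state=(0.166, 0.011, 0.823)
t=9.500: state=(0.164, 0.008, 0.827)
t=10.000: state=(0.163, 0.006, 0.831)
t=10.500: state=(0.162, 0.005, 0.833)
t=11.000: state=(0.162, 0.003, 0.835)
t=11.300: state=(0.162, 0.003, 0.836)
largest grid value and its neighbours: I(2.500)=0.20175, I(2.520)=0.20176, I(2.540)=0.20174
parabola through these three points peaks at t≈2.515 with I≈0.20176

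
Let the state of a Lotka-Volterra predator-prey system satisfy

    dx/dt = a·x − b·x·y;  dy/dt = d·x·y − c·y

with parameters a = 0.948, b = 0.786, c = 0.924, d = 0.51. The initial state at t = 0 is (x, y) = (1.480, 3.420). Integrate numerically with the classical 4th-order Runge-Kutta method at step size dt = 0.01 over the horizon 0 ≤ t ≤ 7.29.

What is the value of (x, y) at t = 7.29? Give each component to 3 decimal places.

t=0.000: state=(1.480, 3.420)
step 1 (dt=0.01): k1=(-2.575, -0.579), k2=(-2.550, -0.601), k3=(-2.550, -0.600), k4=(-2.524, -0.622); state += dt/6·(k1+2k2+2k3+k4)
t=0.010: state=(1.455, 3.414)
t=0.020: state=(1.430, 3.408)
t=0.030: state=(1.405, 3.401)
continuing one RK4 step at a time; state shown every 25 steps (Δt=0.25):
t=0.250: state=(0.979, 3.166)
t=0.500: state=(0.690, 2.791)
t=0.750: state=(0.526, 2.391)
t=1.000: state=(0.433, 2.017)
t=1.250: state=(0.381, 1.685)
t=1.500: state=(0.357, 1.402)
t=1.750: state=(0.352, 1.164)
t=2.000: state=(0.362, 0.967)
t=2.250: state=(0.386, 0.805)
t=2.500: state=(0.423, 0.672)
t=2.750: state=(0.475, 0.565)
t=3.000: state=(0.544, 0.479)
t=3.250: state=(0.632, 0.409)
t=3.500: state=(0.743, 0.355)
t=3.750: state=(0.882, 0.312)
t=4.000: state=(1.055, 0.280)
t=4.250: state=(1.269, 0.258)
t=4.500: state=(1.531, 0.244)
t=4.750: state=(1.850, 0.241)
t=5.000: state=(2.236, 0.248)
t=5.250: state=(2.694, 0.269)
t=5.500: state=(3.227, 0.311)
t=5.750: state=(3.822, 0.387)
t=6.000: state=(4.436, 0.520)
t=6.250: state=(4.973, 0.753)
t=6.500: state=(5.245, 1.151)
t=6.750: state=(5.009, 1.767)
t=7.000: state=(4.164, 2.532)
t=7.250: state=(2.998, 3.175)
t=7.290: state=(2.815, 3.247)

(x, y) = (2.815, 3.247)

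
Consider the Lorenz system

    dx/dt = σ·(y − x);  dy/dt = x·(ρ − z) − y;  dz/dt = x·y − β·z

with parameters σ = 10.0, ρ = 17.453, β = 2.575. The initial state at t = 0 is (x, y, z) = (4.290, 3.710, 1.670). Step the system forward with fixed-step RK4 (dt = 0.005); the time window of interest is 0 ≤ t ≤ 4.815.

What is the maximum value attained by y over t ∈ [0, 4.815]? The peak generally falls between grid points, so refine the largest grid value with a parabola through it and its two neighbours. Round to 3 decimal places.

max y = 16.262

t=0.000: state=(4.290, 3.710, 1.670)
step 1 (dt=0.005): k1=(-5.800, 63.999, 11.616), k2=(-4.055, 63.486, 12.171), k3=(-4.111, 63.550, 12.179), k4=(-2.417, 63.097, 12.739); state += dt/6·(k1+2k2+2k3+k4)
t=0.005: state=(4.270, 4.028, 1.731)
t=0.010: state=(4.265, 4.341, 1.797)
t=0.015: state=(4.277, 4.652, 1.870)
continuing one RK4 step at a time; state shown every 40 steps (Δt=0.2):
t=0.200: state=(11.192, 16.131, 14.211)
t=0.400: state=(6.751, -0.077, 24.484)
t=0.600: state=(-0.451, -1.590, 14.283)
t=0.800: state=(-1.950, -2.827, 8.967)
t=1.000: state=(-5.312, -8.076, 8.411)
t=1.200: state=(-10.835, -11.265, 20.657)
t=1.400: state=(-4.978, -1.640, 19.892)
t=1.600: state=(-1.989, -1.876, 12.517)
t=1.800: state=(-3.318, -4.784, 8.756)
t=2.000: state=(-8.226, -11.293, 12.968)
t=2.200: state=(-8.916, -5.709, 22.786)
t=2.400: state=(-3.162, -1.788, 16.100)
t=2.600: state=(-2.824, -3.579, 10.672)
t=2.800: state=(-6.099, -8.650, 10.638)
t=3.000: state=(-9.973, -9.513, 20.749)
t=3.200: state=(-4.971, -2.526, 18.775)
t=3.400: state=(-3.010, -3.224, 12.608)
t=3.600: state=(-5.168, -7.109, 10.723)
t=3.800: state=(-9.367, -10.412, 18.024)
t=4.000: state=(-6.443, -3.796, 20.062)
t=4.200: state=(-3.501, -3.277, 14.115)
t=4.400: state=(-4.886, -6.415, 11.430)
t=4.600: state=(-8.652, -10.071, 16.566)
t=4.800: state=(-7.208, -4.916, 20.251)
t=4.815: state=(-6.863, -4.564, 19.974)
largest grid value and its neighbours: y(0.210)=16.25604, y(0.215)=16.25706, y(0.220)=16.21441
parabola through these three points peaks at t≈0.213 with y≈16.26202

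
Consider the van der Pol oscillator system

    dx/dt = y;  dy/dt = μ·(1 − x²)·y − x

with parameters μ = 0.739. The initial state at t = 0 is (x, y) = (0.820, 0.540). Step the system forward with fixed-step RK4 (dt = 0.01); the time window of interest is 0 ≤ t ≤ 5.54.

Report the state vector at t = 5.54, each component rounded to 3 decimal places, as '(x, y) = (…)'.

(x, y) = (0.769, 2.319)

t=0.000: state=(0.820, 0.540)
step 1 (dt=0.01): k1=(0.540, -0.689), k2=(0.537, -0.695), k3=(0.537, -0.695), k4=(0.533, -0.700); state += dt/6·(k1+2k2+2k3+k4)
t=0.010: state=(0.825, 0.533)
t=0.020: state=(0.831, 0.526)
t=0.030: state=(0.836, 0.519)
continuing one RK4 step at a time; state shown every 20 steps (Δt=0.2):
t=0.200: state=(0.913, 0.383)
t=0.400: state=(0.971, 0.199)
t=0.600: state=(0.992, 0.003)
t=0.800: state=(0.972, -0.195)
t=1.000: state=(0.914, -0.389)
t=1.200: state=(0.817, -0.581)
t=1.400: state=(0.682, -0.775)
t=1.600: state=(0.506, -0.978)
t=1.800: state=(0.290, -1.192)
t=2.000: state=(0.029, -1.411)
t=2.200: state=(-0.273, -1.606)
t=2.400: state=(-0.608, -1.715)
t=2.600: state=(-0.948, -1.656)
t=2.800: state=(-1.256, -1.385)
t=3.000: state=(-1.491, -0.953)
t=3.200: state=(-1.635, -0.486)
t=3.400: state=(-1.690, -0.080)
t=3.600: state=(-1.673, 0.234)
t=3.800: state=(-1.601, 0.473)
t=4.000: state=(-1.487, 0.666)
t=4.200: state=(-1.336, 0.838)
t=4.400: state=(-1.151, 1.012)
t=4.600: state=(-0.930, 1.207)
t=4.800: state=(-0.666, 1.437)
t=5.000: state=(-0.353, 1.709)
t=5.200: state=(0.019, 2.008)
t=5.400: state=(0.447, 2.256)
t=5.540: state=(0.769, 2.319)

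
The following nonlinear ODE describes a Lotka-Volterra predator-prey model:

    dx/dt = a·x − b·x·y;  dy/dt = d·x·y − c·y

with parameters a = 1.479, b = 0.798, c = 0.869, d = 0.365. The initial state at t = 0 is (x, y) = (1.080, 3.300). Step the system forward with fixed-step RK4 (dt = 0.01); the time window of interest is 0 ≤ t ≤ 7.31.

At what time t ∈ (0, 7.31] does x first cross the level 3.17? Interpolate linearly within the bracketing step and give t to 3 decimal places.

t = 3.428

t=0.000: state=(1.080, 3.300)
step 1 (dt=0.01): k1=(-1.247, -1.567), k2=(-1.233, -1.571), k3=(-1.233, -1.571), k4=(-1.219, -1.574); state += dt/6·(k1+2k2+2k3+k4)
t=0.010: state=(1.068, 3.284)
t=0.020: state=(1.056, 3.269)
t=0.030: state=(1.044, 3.253)
continuing one RK4 step at a time; state shown every 25 steps (Δt=0.25):
t=0.250: state=(0.842, 2.896)
t=0.500: state=(0.712, 2.500)
t=0.750: state=(0.649, 2.140)
t=1.000: state=(0.633, 1.825)
t=1.250: state=(0.654, 1.557)
t=1.500: state=(0.710, 1.333)
t=1.750: state=(0.803, 1.149)
t=2.000: state=(0.939, 1.001)
t=2.250: state=(1.126, 0.885)
t=2.500: state=(1.379, 0.798)
t=2.750: state=(1.713, 0.739)
t=3.000: state=(2.147, 0.708)
t=3.250: state=(2.699, 0.710)
t=3.420: state=(3.147, 0.734)
next step: t=3.430: state=(3.175, 0.737) — x has crossed 3.17
linear interpolation between t=3.420 (3.14694) and t=3.430 (3.17513) → t≈3.428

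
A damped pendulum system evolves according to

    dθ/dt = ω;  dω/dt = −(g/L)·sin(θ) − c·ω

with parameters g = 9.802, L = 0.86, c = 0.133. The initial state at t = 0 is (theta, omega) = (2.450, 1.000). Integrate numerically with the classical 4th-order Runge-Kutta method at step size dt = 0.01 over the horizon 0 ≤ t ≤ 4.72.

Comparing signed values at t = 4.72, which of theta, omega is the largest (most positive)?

largest component: omega

t=0.000: state=(2.450, 1.000)
step 1 (dt=0.01): k1=(1.000, -7.402), k2=(0.963, -7.353), k3=(0.963, -7.355), k4=(0.926, -7.307); state += dt/6·(k1+2k2+2k3+k4)
t=0.010: state=(2.460, 0.926)
t=0.020: state=(2.469, 0.854)
t=0.030: state=(2.477, 0.782)
continuing one RK4 step at a time; state shown every 20 steps (Δt=0.2):
t=0.200: state=(2.511, -0.366)
t=0.400: state=(2.297, -1.827)
t=0.600: state=(1.748, -3.746)
t=0.800: state=(0.789, -5.733)
t=1.000: state=(-0.425, -5.969)
t=1.200: state=(-1.446, -4.035)
t=1.400: state=(-2.020, -1.756)
t=1.600: state=(-2.172, 0.196)
t=1.800: state=(-1.942, 2.140)
t=2.000: state=(-1.300, 4.287)
t=2.200: state=(-0.271, 5.730)
t=2.400: state=(0.836, 4.952)
t=2.600: state=(1.612, 2.731)
t=2.800: state=(1.930, 0.483)
t=3.000: state=(1.814, -1.651)
t=3.200: state=(1.265, -3.829)
t=3.400: state=(0.326, -5.311)
t=3.600: state=(-0.716, -4.729)
t=3.800: state=(-1.462, -2.621)
t=4.000: state=(-1.755, -0.318)
t=4.200: state=(-1.595, 1.915)
t=4.400: state=(-0.995, 4.016)
t=4.600: state=(-0.060, 5.030)
t=4.720: state=(0.528, 4.634)
compare at T: theta=0.528, omega=4.634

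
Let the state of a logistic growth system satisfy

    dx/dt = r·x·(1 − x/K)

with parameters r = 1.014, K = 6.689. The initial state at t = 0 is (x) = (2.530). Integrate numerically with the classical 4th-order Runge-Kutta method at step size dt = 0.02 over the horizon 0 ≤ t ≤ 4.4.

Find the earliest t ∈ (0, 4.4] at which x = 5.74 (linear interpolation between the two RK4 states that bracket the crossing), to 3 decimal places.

t=0.000: state=(2.530)
step 1 (dt=0.02): k1=(1.595), k2=(1.599), k3=(1.599), k4=(1.603); state += dt/6·(k1+2k2+2k3+k4)
t=0.020: state=(2.562)
t=0.040: state=(2.594)
t=0.060: state=(2.626)
continuing one RK4 step at a time; state shown every 10 steps (Δt=0.2):
t=0.200: state=(2.856)
t=0.400: state=(3.192)
t=0.600: state=(3.531)
t=0.800: state=(3.866)
t=1.000: state=(4.190)
t=1.200: state=(4.499)
t=1.400: state=(4.786)
t=1.600: state=(5.050)
t=1.800: state=(5.288)
t=2.000: state=(5.499)
t=2.200: state=(5.685)
t=2.260: state=(5.736)
next step: t=2.280: state=(5.752) — x has crossed 5.74
linear interpolation between t=2.260 (5.73574) and t=2.280 (5.75220) → t≈2.265

t = 2.265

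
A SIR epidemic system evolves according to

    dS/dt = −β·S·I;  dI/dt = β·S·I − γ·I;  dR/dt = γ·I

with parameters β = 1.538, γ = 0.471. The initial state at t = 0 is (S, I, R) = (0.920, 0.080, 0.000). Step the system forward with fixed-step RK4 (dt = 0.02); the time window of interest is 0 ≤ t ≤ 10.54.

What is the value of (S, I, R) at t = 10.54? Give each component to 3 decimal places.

t=0.000: state=(0.920, 0.080, 0.000)
step 1 (dt=0.02): k1=(-0.113, 0.076, 0.038), k2=(-0.114, 0.076, 0.038), k3=(-0.114, 0.076, 0.038), k4=(-0.115, 0.077, 0.038); state += dt/6·(k1+2k2+2k3+k4)
t=0.020: state=(0.918, 0.082, 0.001)
t=0.040: state=(0.915, 0.083, 0.002)
t=0.060: state=(0.913, 0.085, 0.002)
continuing one RK4 step at a time; state shown every 25 steps (Δt=0.5):
t=0.500: state=(0.851, 0.125, 0.024)
t=1.000: state=(0.756, 0.184, 0.060)
t=1.500: state=(0.641, 0.249, 0.111)
t=2.000: state=(0.517, 0.307, 0.177)
t=2.500: state=(0.402, 0.344, 0.254)
t=3.000: state=(0.306, 0.357, 0.337)
t=3.500: state=(0.233, 0.347, 0.420)
t=4.000: state=(0.180, 0.321, 0.499)
t=4.500: state=(0.143, 0.287, 0.570)
t=5.000: state=(0.116, 0.250, 0.634)
t=5.500: state=(0.097, 0.214, 0.688)
t=6.000: state=(0.083, 0.182, 0.735)
t=6.500: state=(0.073, 0.152, 0.774)
t=7.000: state=(0.066, 0.127, 0.807)
t=7.500: state=(0.060, 0.105, 0.834)
t=8.000: state=(0.056, 0.087, 0.857)
t=8.500: state=(0.053, 0.072, 0.876)
t=9.000: state=(0.050, 0.059, 0.891)
t=9.500: state=(0.048, 0.048, 0.903)
t=10.000: state=(0.047, 0.040, 0.914)
t=10.500: state=(0.045, 0.032, 0.922)
t=10.540: state=(0.045, 0.032, 0.923)

(S, I, R) = (0.045, 0.032, 0.923)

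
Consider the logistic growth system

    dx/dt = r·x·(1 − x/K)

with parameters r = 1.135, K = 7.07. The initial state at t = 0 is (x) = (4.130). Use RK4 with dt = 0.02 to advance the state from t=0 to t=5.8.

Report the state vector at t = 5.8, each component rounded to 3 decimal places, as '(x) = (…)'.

t=0.000: state=(4.130)
step 1 (dt=0.02): k1=(1.949), k2=(1.945), k3=(1.946), k4=(1.942); state += dt/6·(k1+2k2+2k3+k4)
t=0.020: state=(4.169)
t=0.040: state=(4.208)
t=0.060: state=(4.246)
continuing one RK4 step at a time; state shown every 10 steps (Δt=0.2):
t=0.200: state=(4.511)
t=0.400: state=(4.869)
t=0.600: state=(5.197)
t=0.800: state=(5.493)
t=1.000: state=(5.754)
t=1.200: state=(5.980)
t=1.400: state=(6.173)
t=1.600: state=(6.336)
t=1.800: state=(6.473)
t=2.000: state=(6.586)
t=2.200: state=(6.679)
t=2.400: state=(6.755)
t=2.600: state=(6.816)
t=2.800: state=(6.866)
t=3.000: state=(6.907)
t=3.200: state=(6.939)
t=3.400: state=(6.965)
t=3.600: state=(6.986)
t=3.800: state=(7.003)
t=4.000: state=(7.017)
t=4.200: state=(7.027)
t=4.400: state=(7.036)
t=4.600: state=(7.043)
t=4.800: state=(7.048)
t=5.000: state=(7.053)
t=5.200: state=(7.056)
t=5.400: state=(7.059)
t=5.600: state=(7.061)
t=5.800: state=(7.063)

(x) = (7.063)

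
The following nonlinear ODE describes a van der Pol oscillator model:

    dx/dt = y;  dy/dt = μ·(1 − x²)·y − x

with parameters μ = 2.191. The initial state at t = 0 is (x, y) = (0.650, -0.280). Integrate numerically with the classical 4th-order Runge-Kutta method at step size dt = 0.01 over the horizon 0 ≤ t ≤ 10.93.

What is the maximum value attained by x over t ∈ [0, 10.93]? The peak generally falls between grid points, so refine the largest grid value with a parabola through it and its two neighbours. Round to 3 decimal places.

t=0.000: state=(0.650, -0.280)
step 1 (dt=0.01): k1=(-0.280, -1.004), k2=(-0.285, -1.010), k3=(-0.285, -1.010), k4=(-0.290, -1.017); state += dt/6·(k1+2k2+2k3+k4)
t=0.010: state=(0.647, -0.290)
t=0.020: state=(0.644, -0.300)
t=0.030: state=(0.641, -0.311)
continuing one RK4 step at a time; state shown every 50 steps (Δt=0.5):
t=0.500: state=(0.348, -1.038)
t=1.000: state=(-0.590, -2.891)
t=1.500: state=(-1.783, -0.874)
t=2.000: state=(-1.826, 0.262)
t=2.500: state=(-1.658, 0.387)
t=3.000: state=(-1.440, 0.494)
t=3.500: state=(-1.147, 0.708)
t=4.000: state=(-0.667, 1.341)
t=4.500: state=(0.485, 3.661)
t=5.000: state=(1.957, 0.811)
t=5.500: state=(1.969, -0.264)
t=6.000: state=(1.815, -0.339)
t=6.500: state=(1.630, -0.404)
t=7.000: state=(1.403, -0.516)
t=7.500: state=(1.092, -0.761)
t=8.000: state=(0.561, -1.532)
t=8.500: state=(-0.771, -3.989)
t=9.000: state=(-2.000, -0.386)
t=9.500: state=(-1.949, 0.283)
t=10.000: state=(-1.789, 0.348)
t=10.500: state=(-1.599, 0.417)
t=10.930: state=(-1.400, 0.518)
largest grid value and its neighbours: x(5.190)=2.02097, x(5.200)=2.02102, x(5.210)=2.02088
parabola through these three points peaks at t≈5.198 with x≈2.02103

max x = 2.021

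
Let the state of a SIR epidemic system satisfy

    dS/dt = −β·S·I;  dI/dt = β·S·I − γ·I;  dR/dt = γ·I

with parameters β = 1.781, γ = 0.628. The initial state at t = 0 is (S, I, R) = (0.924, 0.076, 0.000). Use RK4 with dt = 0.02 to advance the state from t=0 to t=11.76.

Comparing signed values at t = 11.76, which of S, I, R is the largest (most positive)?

largest component: R

t=0.000: state=(0.924, 0.076, 0.000)
step 1 (dt=0.02): k1=(-0.125, 0.077, 0.048), k2=(-0.126, 0.078, 0.048), k3=(-0.126, 0.078, 0.048), k4=(-0.127, 0.079, 0.049); state += dt/6·(k1+2k2+2k3+k4)
t=0.020: state=(0.921, 0.078, 0.001)
t=0.040: state=(0.919, 0.079, 0.002)
t=0.060: state=(0.916, 0.081, 0.003)
continuing one RK4 step at a time; state shown every 25 steps (Δt=0.5):
t=0.500: state=(0.847, 0.122, 0.031)
t=1.000: state=(0.740, 0.182, 0.078)
t=1.500: state=(0.612, 0.243, 0.145)
t=2.000: state=(0.483, 0.288, 0.229)
t=2.500: state=(0.369, 0.307, 0.323)
t=3.000: state=(0.281, 0.299, 0.419)
t=3.500: state=(0.218, 0.273, 0.509)
t=4.000: state=(0.174, 0.237, 0.589)
t=4.500: state=(0.143, 0.199, 0.658)
t=5.000: state=(0.122, 0.164, 0.715)
t=5.500: state=(0.107, 0.132, 0.761)
t=6.000: state=(0.096, 0.106, 0.798)
t=6.500: state=(0.088, 0.084, 0.828)
t=7.000: state=(0.083, 0.066, 0.851)
t=7.500: state=(0.078, 0.052, 0.870)
t=8.000: state=(0.075, 0.041, 0.884)
t=8.500: state=(0.073, 0.032, 0.895)
t=9.000: state=(0.071, 0.025, 0.904)
t=9.500: state=(0.070, 0.019, 0.911)
t=10.000: state=(0.069, 0.015, 0.916)
t=10.500: state=(0.068, 0.012, 0.921)
t=11.000: state=(0.067, 0.009, 0.924)
t=11.500: state=(0.067, 0.007, 0.926)
t=11.760: state=(0.067, 0.006, 0.927)
compare at T: S=0.067, I=0.006, R=0.927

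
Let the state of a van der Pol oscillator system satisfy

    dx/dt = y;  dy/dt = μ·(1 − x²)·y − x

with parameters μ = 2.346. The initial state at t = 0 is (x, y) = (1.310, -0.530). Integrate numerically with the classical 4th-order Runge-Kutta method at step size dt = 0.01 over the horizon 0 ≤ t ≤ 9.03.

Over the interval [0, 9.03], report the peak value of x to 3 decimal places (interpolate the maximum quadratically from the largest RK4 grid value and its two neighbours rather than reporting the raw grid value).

max x = 2.022

t=0.000: state=(1.310, -0.530)
step 1 (dt=0.01): k1=(-0.530, -0.420), k2=(-0.532, -0.422), k3=(-0.532, -0.422), k4=(-0.534, -0.425); state += dt/6·(k1+2k2+2k3+k4)
t=0.010: state=(1.305, -0.534)
t=0.020: state=(1.299, -0.538)
t=0.030: state=(1.294, -0.543)
continuing one RK4 step at a time; state shown every 50 steps (Δt=0.5):
t=0.500: state=(0.975, -0.861)
t=1.000: state=(0.320, -2.046)
t=1.500: state=(-1.380, -3.736)
t=2.000: state=(-2.019, 0.078)
t=2.500: state=(-1.904, 0.292)
t=3.000: state=(-1.746, 0.341)
t=3.500: state=(-1.559, 0.410)
t=4.000: state=(-1.326, 0.539)
t=4.500: state=(-0.992, 0.849)
t=5.000: state=(-0.353, 1.979)
t=5.500: state=(1.322, 3.876)
t=6.000: state=(2.021, -0.054)
t=6.500: state=(1.909, -0.290)
t=7.000: state=(1.752, -0.339)
t=7.500: state=(1.567, -0.407)
t=8.000: state=(1.336, -0.533)
t=8.500: state=(1.007, -0.831)
t=9.000: state=(0.388, -1.900)
t=9.030: state=(0.329, -2.031)
largest grid value and its neighbours: x(5.960)=2.02168, x(5.970)=2.02179, x(5.980)=2.02170
parabola through these three points peaks at t≈5.970 with x≈2.02179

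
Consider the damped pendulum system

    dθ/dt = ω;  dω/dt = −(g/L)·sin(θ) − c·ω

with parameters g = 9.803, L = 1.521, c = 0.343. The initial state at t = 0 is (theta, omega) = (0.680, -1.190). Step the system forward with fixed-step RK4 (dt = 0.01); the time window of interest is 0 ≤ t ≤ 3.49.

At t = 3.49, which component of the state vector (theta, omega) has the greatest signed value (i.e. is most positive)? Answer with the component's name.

t=0.000: state=(0.680, -1.190)
step 1 (dt=0.01): k1=(-1.190, -3.644), k2=(-1.208, -3.608), k3=(-1.208, -3.608), k4=(-1.226, -3.571); state += dt/6·(k1+2k2+2k3+k4)
t=0.010: state=(0.668, -1.226)
t=0.020: state=(0.655, -1.261)
t=0.030: state=(0.643, -1.296)
continuing one RK4 step at a time; state shown every 20 steps (Δt=0.2):
t=0.200: state=(0.380, -1.747)
t=0.400: state=(0.010, -1.871)
t=0.600: state=(-0.337, -1.536)
t=0.800: state=(-0.582, -0.869)
t=1.000: state=(-0.676, -0.065)
t=1.200: state=(-0.611, 0.699)
t=1.400: state=(-0.409, 1.268)
t=1.600: state=(-0.125, 1.515)
t=1.800: state=(0.171, 1.381)
t=2.000: state=(0.406, 0.925)
t=2.200: state=(0.529, 0.290)
t=2.400: state=(0.521, -0.365)
t=2.600: state=(0.391, -0.898)
t=2.800: state=(0.178, -1.192)
t=3.000: state=(-0.065, -1.181)
t=3.200: state=(-0.276, -0.884)
t=3.400: state=(-0.406, -0.399)
t=3.490: state=(-0.431, -0.154)
compare at T: theta=-0.431, omega=-0.154

largest component: omega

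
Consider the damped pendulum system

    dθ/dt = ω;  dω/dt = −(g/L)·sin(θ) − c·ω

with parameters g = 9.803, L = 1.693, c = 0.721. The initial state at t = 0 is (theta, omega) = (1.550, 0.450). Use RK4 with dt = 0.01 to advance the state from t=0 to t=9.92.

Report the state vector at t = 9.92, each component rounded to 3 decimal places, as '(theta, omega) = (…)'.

t=0.000: state=(1.550, 0.450)
step 1 (dt=0.01): k1=(0.450, -6.114), k2=(0.419, -6.092), k3=(0.420, -6.092), k4=(0.389, -6.070); state += dt/6·(k1+2k2+2k3+k4)
t=0.010: state=(1.554, 0.389)
t=0.020: state=(1.558, 0.329)
t=0.030: state=(1.561, 0.269)
continuing one RK4 step at a time; state shown every 50 steps (Δt=0.5):
t=0.500: state=(1.099, -2.063)
t=1.000: state=(-0.159, -2.417)
t=1.500: state=(-0.874, -0.284)
t=2.000: state=(-0.519, 1.465)
t=2.500: state=(0.251, 1.260)
t=3.000: state=(0.526, -0.195)
t=3.500: state=(0.170, -1.013)
t=4.000: state=(-0.257, -0.518)
t=4.500: state=(-0.282, 0.376)
t=5.000: state=(0.001, 0.603)
t=5.500: state=(0.197, 0.116)
t=6.000: state=(0.123, -0.347)
t=6.500: state=(-0.061, -0.299)
t=7.000: state=(-0.123, 0.056)
t=7.500: state=(-0.035, 0.243)
t=8.000: state=(0.064, 0.112)
t=8.500: state=(0.064, -0.100)
t=9.000: state=(-0.005, -0.140)
t=9.500: state=(-0.048, -0.018)
t=9.920: state=(-0.033, 0.078)

(theta, omega) = (-0.033, 0.078)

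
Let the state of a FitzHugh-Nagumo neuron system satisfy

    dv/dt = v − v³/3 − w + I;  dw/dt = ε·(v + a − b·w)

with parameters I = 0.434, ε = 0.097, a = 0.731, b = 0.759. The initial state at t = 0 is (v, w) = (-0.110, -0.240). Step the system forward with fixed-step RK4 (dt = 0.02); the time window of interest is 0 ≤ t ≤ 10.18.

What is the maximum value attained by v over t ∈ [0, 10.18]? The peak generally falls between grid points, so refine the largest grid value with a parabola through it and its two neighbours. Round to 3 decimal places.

t=0.000: state=(-0.110, -0.240)
step 1 (dt=0.02): k1=(0.564, 0.078), k2=(0.569, 0.078), k3=(0.569, 0.078), k4=(0.574, 0.079); state += dt/6·(k1+2k2+2k3+k4)
t=0.020: state=(-0.099, -0.238)
t=0.040: state=(-0.087, -0.237)
t=0.060: state=(-0.075, -0.235)
continuing one RK4 step at a time; state shown every 25 steps (Δt=0.5):
t=0.500: state=(0.243, -0.194)
t=1.000: state=(0.760, -0.129)
t=1.500: state=(1.337, -0.039)
t=2.000: state=(1.698, 0.071)
t=2.500: state=(1.811, 0.187)
t=3.000: state=(1.814, 0.302)
t=3.500: state=(1.781, 0.411)
t=4.000: state=(1.738, 0.515)
t=4.500: state=(1.690, 0.613)
t=5.000: state=(1.640, 0.705)
t=5.500: state=(1.589, 0.791)
t=6.000: state=(1.535, 0.872)
t=6.500: state=(1.480, 0.947)
t=7.000: state=(1.422, 1.016)
t=7.500: state=(1.361, 1.081)
t=8.000: state=(1.296, 1.140)
t=8.500: state=(1.225, 1.193)
t=9.000: state=(1.148, 1.242)
t=9.500: state=(1.060, 1.284)
t=10.000: state=(0.959, 1.321)
t=10.180: state=(0.917, 1.332)
largest grid value and its neighbours: v(2.720)=1.81982, v(2.740)=1.81990, v(2.760)=1.81989
parabola through these three points peaks at t≈2.748 with v≈1.81991

max v = 1.820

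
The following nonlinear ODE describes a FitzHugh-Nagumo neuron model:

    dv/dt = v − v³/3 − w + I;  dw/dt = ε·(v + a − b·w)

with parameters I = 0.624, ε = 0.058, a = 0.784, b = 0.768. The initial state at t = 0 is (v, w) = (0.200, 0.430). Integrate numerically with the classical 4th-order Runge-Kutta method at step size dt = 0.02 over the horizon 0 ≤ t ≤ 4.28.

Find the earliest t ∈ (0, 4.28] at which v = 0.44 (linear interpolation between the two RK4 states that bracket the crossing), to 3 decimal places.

t=0.000: state=(0.200, 0.430)
step 1 (dt=0.02): k1=(0.391, 0.038), k2=(0.395, 0.038), k3=(0.395, 0.038), k4=(0.398, 0.038); state += dt/6·(k1+2k2+2k3+k4)
t=0.020: state=(0.208, 0.431)
t=0.040: state=(0.216, 0.432)
t=0.060: state=(0.224, 0.432)
continuing one RK4 step at a time; state shown every 10 steps (Δt=0.2):
t=0.200: state=(0.285, 0.438)
t=0.400: state=(0.386, 0.447)
t=0.480: state=(0.431, 0.451)
next step: t=0.500: state=(0.442, 0.452) — v has crossed 0.44
linear interpolation between t=0.480 (0.43079) and t=0.500 (0.44242) → t≈0.496

t = 0.496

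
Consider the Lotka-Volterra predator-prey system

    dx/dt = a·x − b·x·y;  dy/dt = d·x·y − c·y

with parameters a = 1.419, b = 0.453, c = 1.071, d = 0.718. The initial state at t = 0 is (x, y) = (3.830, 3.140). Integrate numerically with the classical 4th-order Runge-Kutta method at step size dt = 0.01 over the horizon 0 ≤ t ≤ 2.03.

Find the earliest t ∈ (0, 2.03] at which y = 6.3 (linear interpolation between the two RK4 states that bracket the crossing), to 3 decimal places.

t = 0.501

t=0.000: state=(3.830, 3.140)
step 1 (dt=0.01): k1=(-0.013, 5.272), k2=(-0.059, 5.316), k3=(-0.059, 5.316), k4=(-0.105, 5.360); state += dt/6·(k1+2k2+2k3+k4)
t=0.010: state=(3.829, 3.193)
t=0.020: state=(3.828, 3.247)
t=0.030: state=(3.825, 3.302)
continuing one RK4 step at a time; state shown every 10 steps (Δt=0.1):
t=0.100: state=(3.781, 3.710)
t=0.200: state=(3.631, 4.352)
t=0.300: state=(3.383, 5.032)
t=0.400: state=(3.057, 5.699)
t=0.500: state=(2.684, 6.293)
next step: t=0.510: state=(2.646, 6.347) — y has crossed 6.3
linear interpolation between t=0.500 (6.29340) and t=0.510 (6.34665) → t≈0.501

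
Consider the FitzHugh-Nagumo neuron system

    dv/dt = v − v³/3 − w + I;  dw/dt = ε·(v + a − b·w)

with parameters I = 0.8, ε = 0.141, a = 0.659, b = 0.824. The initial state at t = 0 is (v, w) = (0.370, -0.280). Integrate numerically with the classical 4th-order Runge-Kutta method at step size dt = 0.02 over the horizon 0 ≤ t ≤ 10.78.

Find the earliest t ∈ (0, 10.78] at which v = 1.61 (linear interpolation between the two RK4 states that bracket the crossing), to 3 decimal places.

t=0.000: state=(0.370, -0.280)
step 1 (dt=0.02): k1=(1.433, 0.178), k2=(1.444, 0.179), k3=(1.444, 0.179), k4=(1.454, 0.181); state += dt/6·(k1+2k2+2k3+k4)
t=0.020: state=(0.399, -0.276)
t=0.040: state=(0.428, -0.273)
t=0.060: state=(0.458, -0.269)
continuing one RK4 step at a time; state shown every 25 steps (Δt=0.5):
t=0.500: state=(1.170, -0.167)
t=0.800: state=(1.589, -0.076)
next step: t=0.820: state=(1.611, -0.069) — v has crossed 1.61
linear interpolation between t=0.800 (1.58872) and t=0.820 (1.61087) → t≈0.819

t = 0.819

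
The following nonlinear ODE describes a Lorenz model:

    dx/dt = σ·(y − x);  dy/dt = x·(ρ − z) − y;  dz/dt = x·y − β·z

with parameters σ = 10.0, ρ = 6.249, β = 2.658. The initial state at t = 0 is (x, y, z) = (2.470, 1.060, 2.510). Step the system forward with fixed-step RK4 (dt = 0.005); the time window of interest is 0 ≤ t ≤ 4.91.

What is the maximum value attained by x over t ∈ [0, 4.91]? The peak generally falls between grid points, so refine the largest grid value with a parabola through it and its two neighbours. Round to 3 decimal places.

t=0.000: state=(2.470, 1.060, 2.510)
step 1 (dt=0.005): k1=(-14.100, 8.175, -4.053), k2=(-13.543, 8.048, -4.014), k3=(-13.560, 8.053, -4.014), k4=(-13.019, 7.930, -3.975); state += dt/6·(k1+2k2+2k3+k4)
t=0.005: state=(2.402, 1.100, 2.490)
t=0.010: state=(2.340, 1.139, 2.470)
t=0.015: state=(2.282, 1.177, 2.451)
continuing one RK4 step at a time; state shown every 40 steps (Δt=0.2):
t=0.200: state=(1.972, 2.298, 2.000)
t=0.400: state=(3.039, 3.730, 2.372)
t=0.600: state=(4.490, 5.139, 4.132)
t=0.800: state=(5.091, 4.955, 6.435)
t=1.000: state=(4.174, 3.559, 6.837)
t=1.200: state=(3.176, 2.852, 5.745)
t=1.400: state=(2.896, 2.918, 4.683)
t=1.600: state=(3.173, 3.404, 4.230)
t=1.800: state=(3.716, 3.995, 4.494)
t=2.000: state=(4.147, 4.267, 5.226)
t=2.200: state=(4.138, 4.021, 5.775)
t=2.400: state=(3.801, 3.617, 5.729)
t=2.600: state=(3.516, 3.430, 5.333)
t=2.800: state=(3.471, 3.506, 4.994)
t=3.000: state=(3.617, 3.715, 4.921)
t=3.200: state=(3.807, 3.885, 5.097)
t=3.400: state=(3.893, 3.897, 5.338)
t=3.600: state=(3.835, 3.781, 5.442)
t=3.800: state=(3.718, 3.665, 5.370)
t=4.000: state=(3.648, 3.634, 5.230)
t=4.200: state=(3.661, 3.684, 5.143)
t=4.400: state=(3.723, 3.757, 5.156)
t=4.600: state=(3.777, 3.794, 5.233)
t=4.800: state=(3.785, 3.777, 5.300)
t=4.910: state=(3.771, 3.754, 5.313)
largest grid value and its neighbours: x(0.765)=5.11026, x(0.770)=5.11101, x(0.775)=5.11059
parabola through these three points peaks at t≈0.771 with x≈5.11102

max x = 5.111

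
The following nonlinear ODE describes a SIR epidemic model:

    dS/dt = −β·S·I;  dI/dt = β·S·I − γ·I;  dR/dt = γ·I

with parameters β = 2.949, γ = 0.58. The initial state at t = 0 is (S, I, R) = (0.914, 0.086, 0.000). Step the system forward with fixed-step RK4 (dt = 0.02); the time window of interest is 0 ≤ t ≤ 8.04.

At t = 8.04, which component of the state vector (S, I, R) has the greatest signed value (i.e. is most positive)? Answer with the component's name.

t=0.000: state=(0.914, 0.086, 0.000)
step 1 (dt=0.02): k1=(-0.232, 0.182, 0.050), k2=(-0.236, 0.185, 0.051), k3=(-0.236, 0.185, 0.051), k4=(-0.241, 0.189, 0.052); state += dt/6·(k1+2k2+2k3+k4)
t=0.020: state=(0.909, 0.090, 0.001)
t=0.040: state=(0.904, 0.094, 0.002)
t=0.060: state=(0.899, 0.098, 0.003)
continuing one RK4 step at a time; state shown every 25 steps (Δt=0.5):
t=0.500: state=(0.737, 0.221, 0.042)
t=1.000: state=(0.465, 0.402, 0.133)
t=1.500: state=(0.235, 0.498, 0.267)
t=2.000: state=(0.114, 0.476, 0.410)
t=2.500: state=(0.059, 0.403, 0.538)
t=3.000: state=(0.035, 0.322, 0.643)
t=3.500: state=(0.023, 0.251, 0.726)
t=4.000: state=(0.016, 0.193, 0.790)
t=4.500: state=(0.013, 0.148, 0.839)
t=5.000: state=(0.011, 0.113, 0.877)
t=5.500: state=(0.009, 0.085, 0.905)
t=6.000: state=(0.008, 0.065, 0.927)
t=6.500: state=(0.008, 0.049, 0.943)
t=7.000: state=(0.007, 0.037, 0.956)
t=7.500: state=(0.007, 0.028, 0.965)
t=8.000: state=(0.007, 0.021, 0.972)
t=8.040: state=(0.006, 0.021, 0.973)
compare at T: S=0.006, I=0.021, R=0.973

largest component: R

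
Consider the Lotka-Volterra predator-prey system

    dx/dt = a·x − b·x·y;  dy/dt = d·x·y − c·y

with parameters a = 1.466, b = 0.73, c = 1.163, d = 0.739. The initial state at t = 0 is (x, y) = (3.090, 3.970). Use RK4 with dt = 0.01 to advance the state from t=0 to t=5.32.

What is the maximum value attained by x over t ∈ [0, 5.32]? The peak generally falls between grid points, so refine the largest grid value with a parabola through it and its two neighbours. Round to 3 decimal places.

t=0.000: state=(3.090, 3.970)
step 1 (dt=0.01): k1=(-4.425, 4.448), k2=(-4.443, 4.408), k3=(-4.443, 4.408), k4=(-4.460, 4.366); state += dt/6·(k1+2k2+2k3+k4)
t=0.010: state=(3.046, 4.014)
t=0.020: state=(3.001, 4.057)
t=0.030: state=(2.956, 4.100)
continuing one RK4 step at a time; state shown every 20 steps (Δt=0.2):
t=0.200: state=(2.196, 4.647)
t=0.400: state=(1.467, 4.813)
t=0.600: state=(0.988, 4.560)
t=0.800: state=(0.704, 4.087)
t=1.000: state=(0.540, 3.547)
t=1.200: state=(0.449, 3.022)
t=1.400: state=(0.401, 2.549)
t=1.600: state=(0.382, 2.139)
t=1.800: state=(0.385, 1.794)
t=2.000: state=(0.406, 1.507)
t=2.200: state=(0.444, 1.271)
t=2.400: state=(0.502, 1.080)
t=2.600: state=(0.581, 0.927)
t=2.800: state=(0.687, 0.806)
t=3.000: state=(0.825, 0.714)
t=3.200: state=(1.001, 0.648)
t=3.400: state=(1.226, 0.605)
t=3.600: state=(1.507, 0.586)
t=3.800: state=(1.854, 0.595)
t=4.000: state=(2.273, 0.639)
t=4.200: state=(2.759, 0.734)
t=4.400: state=(3.285, 0.909)
t=4.600: state=(3.780, 1.215)
t=4.800: state=(4.100, 1.729)
t=5.000: state=(4.045, 2.516)
t=5.200: state=(3.499, 3.503)
t=5.320: state=(2.993, 4.065)
largest grid value and its neighbours: x(4.870)=4.13349, x(4.880)=4.13399, x(4.890)=4.13335
parabola through these three points peaks at t≈4.879 with x≈4.13400

max x = 4.134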